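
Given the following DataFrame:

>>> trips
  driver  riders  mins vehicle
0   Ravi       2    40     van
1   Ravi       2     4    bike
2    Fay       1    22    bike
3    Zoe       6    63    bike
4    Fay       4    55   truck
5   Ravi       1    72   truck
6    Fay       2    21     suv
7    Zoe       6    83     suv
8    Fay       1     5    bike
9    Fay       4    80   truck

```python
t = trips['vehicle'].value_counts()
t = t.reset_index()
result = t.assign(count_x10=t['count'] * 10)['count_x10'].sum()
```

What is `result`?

value_counts of vehicle:
vehicle
bike     4
truck    3
suv      2
van      1
Name: count, dtype: int64
reset_index():
  vehicle  count
0    bike      4
1   truck      3
2     suv      2
3     van      1
add column count_x10 = t['count'] * 10:
  vehicle  count  count_x10
0    bike      4         40
1   truck      3         30
2     suv      2         20
3     van      1         10
Taking the sum of column 'count_x10' gives 100.

100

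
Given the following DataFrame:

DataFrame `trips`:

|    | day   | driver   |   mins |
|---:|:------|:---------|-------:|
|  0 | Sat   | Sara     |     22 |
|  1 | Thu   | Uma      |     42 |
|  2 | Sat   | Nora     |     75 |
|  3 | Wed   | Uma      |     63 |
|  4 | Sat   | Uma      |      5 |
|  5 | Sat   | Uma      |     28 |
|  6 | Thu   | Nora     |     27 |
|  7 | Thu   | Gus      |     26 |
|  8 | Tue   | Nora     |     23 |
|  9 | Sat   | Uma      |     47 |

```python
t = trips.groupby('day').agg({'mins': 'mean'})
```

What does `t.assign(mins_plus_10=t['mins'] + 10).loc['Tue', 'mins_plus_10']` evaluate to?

group by day, mean of mins:
          mins
day           
Sat  35.400000
Thu  31.666667
Tue  23.000000
Wed  63.000000
add column mins_plus_10 = t['mins'] + 10:
          mins  mins_plus_10
day                         
Sat  35.400000     45.400000
Thu  31.666667     41.666667
Tue  23.000000     33.000000
Wed  63.000000     73.000000
The value at row 'Tue', column 'mins_plus_10' is 33.0.

33.0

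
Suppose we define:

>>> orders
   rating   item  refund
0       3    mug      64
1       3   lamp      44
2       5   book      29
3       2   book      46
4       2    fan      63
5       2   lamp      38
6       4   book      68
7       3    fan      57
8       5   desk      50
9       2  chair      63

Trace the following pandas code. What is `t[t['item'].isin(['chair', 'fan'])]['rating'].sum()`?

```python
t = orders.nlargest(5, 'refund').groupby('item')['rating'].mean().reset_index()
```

take 5 rows with largest refund:
   rating   item  refund
6       4   book      68
0       3    mug      64
4       2    fan      63
9       2  chair      63
7       3    fan      57
group by item, mean of rating:
item
book     4.0
chair    2.0
fan      2.5
mug      3.0
Name: rating, dtype: float64
reset_index():
    item  rating
0   book     4.0
1  chair     2.0
2    fan     2.5
3    mug     3.0
filter rows where item in ['chair', 'fan']:
    item  rating
1  chair     2.0
2    fan     2.5
sum of column 'rating' → 4.5

4.5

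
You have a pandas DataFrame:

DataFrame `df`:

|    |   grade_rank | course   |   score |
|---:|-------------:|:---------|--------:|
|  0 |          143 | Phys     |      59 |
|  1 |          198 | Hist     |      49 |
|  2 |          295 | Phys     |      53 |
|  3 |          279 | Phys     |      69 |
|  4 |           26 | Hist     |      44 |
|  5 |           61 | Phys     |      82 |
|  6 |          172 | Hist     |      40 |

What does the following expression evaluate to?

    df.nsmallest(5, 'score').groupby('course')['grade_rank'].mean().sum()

take 5 rows with smallest score:
   grade_rank course  score
6         172   Hist     40
4          26   Hist     44
1         198   Hist     49
2         295   Phys     53
0         143   Phys     59
group by course, mean of grade_rank:
course
Hist    132.0
Phys    219.0
Name: grade_rank, dtype: float64
Reading off the sum of the resulting series, we get 351.0.

351.0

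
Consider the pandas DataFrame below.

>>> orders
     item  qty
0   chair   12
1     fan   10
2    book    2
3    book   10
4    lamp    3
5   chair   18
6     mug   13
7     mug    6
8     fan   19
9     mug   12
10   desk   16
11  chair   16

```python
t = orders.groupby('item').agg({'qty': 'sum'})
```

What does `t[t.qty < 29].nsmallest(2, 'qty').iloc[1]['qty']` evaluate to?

group by item, sum of qty:
       qty
item      
book    12
chair   46
desk    16
fan     29
lamp     3
mug     31
filter rows where qty < 29:
      qty
item     
book   12
desk   16
lamp    3
take 2 rows with smallest qty:
      qty
item     
lamp    3
book   12
Taking the value at position 1, column 'qty' gives 12.

12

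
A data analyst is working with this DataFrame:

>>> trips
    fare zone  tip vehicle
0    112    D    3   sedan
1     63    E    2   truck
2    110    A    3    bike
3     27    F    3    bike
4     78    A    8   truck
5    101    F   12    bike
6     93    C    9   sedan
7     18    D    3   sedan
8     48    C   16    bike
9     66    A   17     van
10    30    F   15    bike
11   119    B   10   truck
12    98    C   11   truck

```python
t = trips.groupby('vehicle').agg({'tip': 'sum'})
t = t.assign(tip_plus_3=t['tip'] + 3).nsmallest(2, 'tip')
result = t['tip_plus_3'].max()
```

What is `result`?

20

group by vehicle, sum of tip:
         tip
vehicle     
bike      49
sedan     15
truck     31
van       17
add column tip_plus_3 = t['tip'] + 3:
         tip  tip_plus_3
vehicle                 
bike      49          52
sedan     15          18
truck     31          34
van       17          20
take 2 rows with smallest tip:
         tip  tip_plus_3
vehicle                 
sedan     15          18
van       17          20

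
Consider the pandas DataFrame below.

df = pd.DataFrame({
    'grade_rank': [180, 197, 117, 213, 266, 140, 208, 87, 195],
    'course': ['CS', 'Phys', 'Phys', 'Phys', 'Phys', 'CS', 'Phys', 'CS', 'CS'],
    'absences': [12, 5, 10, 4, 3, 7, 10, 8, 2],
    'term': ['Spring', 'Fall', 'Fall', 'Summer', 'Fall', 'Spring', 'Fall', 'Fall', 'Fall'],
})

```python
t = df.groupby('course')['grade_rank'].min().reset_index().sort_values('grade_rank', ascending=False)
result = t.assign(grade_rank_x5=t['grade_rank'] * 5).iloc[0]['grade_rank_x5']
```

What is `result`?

group by course, min of grade_rank:
course
CS       87
Phys    117
Name: grade_rank, dtype: int64
reset_index():
  course  grade_rank
0     CS          87
1   Phys         117
sort by grade_rank descending:
  course  grade_rank
1   Phys         117
0     CS          87
add column grade_rank_x5 = t['grade_rank'] * 5:
  course  grade_rank  grade_rank_x5
1   Phys         117            585
0     CS          87            435
So iloc[0]['grade_rank_x5'] = 585.

585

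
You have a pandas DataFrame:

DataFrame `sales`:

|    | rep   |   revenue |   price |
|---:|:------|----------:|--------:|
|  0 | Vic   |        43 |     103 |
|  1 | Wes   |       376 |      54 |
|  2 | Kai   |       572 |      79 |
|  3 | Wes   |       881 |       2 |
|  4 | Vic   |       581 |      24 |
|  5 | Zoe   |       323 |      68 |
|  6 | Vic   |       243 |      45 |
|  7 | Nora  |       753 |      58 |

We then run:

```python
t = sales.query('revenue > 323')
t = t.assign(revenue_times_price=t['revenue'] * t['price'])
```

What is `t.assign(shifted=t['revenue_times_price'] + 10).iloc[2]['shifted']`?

filter rows where revenue > 323:
    rep  revenue  price
1   Wes      376     54
2   Kai      572     79
3   Wes      881      2
4   Vic      581     24
7  Nora      753     58
add column revenue_times_price = t['revenue'] * t['price']:
    rep  revenue  price  revenue_times_price
1   Wes      376     54                20304
2   Kai      572     79                45188
3   Wes      881      2                 1762
4   Vic      581     24                13944
7  Nora      753     58                43674
add column shifted = t['revenue_times_price'] + 10:
    rep  revenue  price  revenue_times_price  shifted
1   Wes      376     54                20304    20314
2   Kai      572     79                45188    45198
3   Wes      881      2                 1762     1772
4   Vic      581     24                13944    13954
7  Nora      753     58                43674    43684
So iloc[2]['shifted'] = 1772.

1772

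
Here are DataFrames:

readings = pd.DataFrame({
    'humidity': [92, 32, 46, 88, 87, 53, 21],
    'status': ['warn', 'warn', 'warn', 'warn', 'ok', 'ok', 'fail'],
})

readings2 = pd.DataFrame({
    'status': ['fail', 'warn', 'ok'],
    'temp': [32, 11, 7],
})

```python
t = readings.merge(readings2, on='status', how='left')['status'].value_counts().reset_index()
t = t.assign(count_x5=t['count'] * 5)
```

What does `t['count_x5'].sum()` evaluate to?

35

merge on 'status' (how='left') → 7 rows:
   humidity status  temp
0        92   warn    11
1        32   warn    11
2        46   warn    11
3        88   warn    11
4        87     ok     7
5        53     ok     7
6        21   fail    32
value_counts of status:
status
warn    4
ok      2
fail    1
Name: count, dtype: int64
reset_index():
  status  count
0   warn      4
1     ok      2
2   fail      1
add column count_x5 = t['count'] * 5:
  status  count  count_x5
0   warn      4        20
1     ok      2        10
2   fail      1         5
The sum of column 'count_x5' is 35.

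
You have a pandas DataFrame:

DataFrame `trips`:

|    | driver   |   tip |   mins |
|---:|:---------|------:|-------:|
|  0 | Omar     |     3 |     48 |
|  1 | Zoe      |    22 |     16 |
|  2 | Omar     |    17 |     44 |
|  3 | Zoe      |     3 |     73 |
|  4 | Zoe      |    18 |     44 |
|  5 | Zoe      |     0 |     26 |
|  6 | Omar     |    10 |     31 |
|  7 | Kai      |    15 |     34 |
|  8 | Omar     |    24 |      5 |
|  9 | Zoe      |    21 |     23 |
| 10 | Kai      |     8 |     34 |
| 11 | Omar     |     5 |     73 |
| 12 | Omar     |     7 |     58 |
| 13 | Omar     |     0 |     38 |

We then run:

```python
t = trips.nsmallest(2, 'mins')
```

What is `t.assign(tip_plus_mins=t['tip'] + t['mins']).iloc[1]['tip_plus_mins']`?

38

take 2 rows with smallest mins:
  driver  tip  mins
8   Omar   24     5
1    Zoe   22    16
add column tip_plus_mins = t['tip'] + t['mins']:
  driver  tip  mins  tip_plus_mins
8   Omar   24     5             29
1    Zoe   22    16             38
value at position 1, column 'tip_plus_mins' → 38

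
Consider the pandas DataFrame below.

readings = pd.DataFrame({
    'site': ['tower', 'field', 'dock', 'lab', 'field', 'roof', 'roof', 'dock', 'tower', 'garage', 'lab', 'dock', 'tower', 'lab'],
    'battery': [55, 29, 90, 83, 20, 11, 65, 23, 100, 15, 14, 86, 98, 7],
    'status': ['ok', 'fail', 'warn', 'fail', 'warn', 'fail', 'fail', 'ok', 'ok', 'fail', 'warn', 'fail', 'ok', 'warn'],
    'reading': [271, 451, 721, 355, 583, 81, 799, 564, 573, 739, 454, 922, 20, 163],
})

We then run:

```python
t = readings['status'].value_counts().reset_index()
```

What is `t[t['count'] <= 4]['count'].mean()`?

value_counts of status:
status
fail    6
ok      4
warn    4
Name: count, dtype: int64
reset_index():
  status  count
0   fail      6
1     ok      4
2   warn      4
filter rows where count <= 4:
  status  count
1     ok      4
2   warn      4

4.0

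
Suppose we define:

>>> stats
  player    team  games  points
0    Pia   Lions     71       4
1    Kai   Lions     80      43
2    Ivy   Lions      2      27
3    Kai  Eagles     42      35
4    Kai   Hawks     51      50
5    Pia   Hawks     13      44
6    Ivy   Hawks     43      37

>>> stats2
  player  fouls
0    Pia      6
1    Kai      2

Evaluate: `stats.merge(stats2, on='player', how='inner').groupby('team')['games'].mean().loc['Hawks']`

merge on 'player' (how='inner') → 5 rows:
  player    team  games  points  fouls
0    Pia   Lions     71       4      6
1    Kai   Lions     80      43      2
2    Kai  Eagles     42      35      2
3    Kai   Hawks     51      50      2
4    Pia   Hawks     13      44      6
group by team, mean of games:
team
Eagles    42.0
Hawks     32.0
Lions     75.5
Name: games, dtype: float64

32.0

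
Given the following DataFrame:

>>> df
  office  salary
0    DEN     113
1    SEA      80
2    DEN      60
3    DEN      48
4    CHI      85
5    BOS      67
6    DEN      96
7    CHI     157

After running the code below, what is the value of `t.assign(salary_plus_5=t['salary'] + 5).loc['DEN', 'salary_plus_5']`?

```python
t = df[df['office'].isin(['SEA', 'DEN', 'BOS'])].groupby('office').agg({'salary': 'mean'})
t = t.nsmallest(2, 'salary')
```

84.25

filter rows where office in ['SEA', 'DEN', 'BOS']:
  office  salary
0    DEN     113
1    SEA      80
2    DEN      60
3    DEN      48
5    BOS      67
6    DEN      96
group by office, mean of salary:
        salary
office        
BOS      67.00
DEN      79.25
SEA      80.00
take 2 rows with smallest salary:
        salary
office        
BOS      67.00
DEN      79.25
add column salary_plus_5 = t['salary'] + 5:
        salary  salary_plus_5
office                       
BOS      67.00          72.00
DEN      79.25          84.25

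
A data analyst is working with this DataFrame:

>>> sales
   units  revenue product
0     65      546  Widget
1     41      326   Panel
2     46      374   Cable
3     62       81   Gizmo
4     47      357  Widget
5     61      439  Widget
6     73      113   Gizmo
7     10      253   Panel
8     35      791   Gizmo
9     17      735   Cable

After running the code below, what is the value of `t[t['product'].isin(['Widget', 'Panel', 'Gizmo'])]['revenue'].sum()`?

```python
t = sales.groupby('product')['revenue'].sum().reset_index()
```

2906

group by product, sum of revenue:
product
Cable     1109
Gizmo      985
Panel      579
Widget    1342
Name: revenue, dtype: int64
reset_index():
  product  revenue
0   Cable     1109
1   Gizmo      985
2   Panel      579
3  Widget     1342
filter rows where product in ['Widget', 'Panel', 'Gizmo']:
  product  revenue
1   Gizmo      985
2   Panel      579
3  Widget     1342
Reading off the sum of column 'revenue', we get 2906.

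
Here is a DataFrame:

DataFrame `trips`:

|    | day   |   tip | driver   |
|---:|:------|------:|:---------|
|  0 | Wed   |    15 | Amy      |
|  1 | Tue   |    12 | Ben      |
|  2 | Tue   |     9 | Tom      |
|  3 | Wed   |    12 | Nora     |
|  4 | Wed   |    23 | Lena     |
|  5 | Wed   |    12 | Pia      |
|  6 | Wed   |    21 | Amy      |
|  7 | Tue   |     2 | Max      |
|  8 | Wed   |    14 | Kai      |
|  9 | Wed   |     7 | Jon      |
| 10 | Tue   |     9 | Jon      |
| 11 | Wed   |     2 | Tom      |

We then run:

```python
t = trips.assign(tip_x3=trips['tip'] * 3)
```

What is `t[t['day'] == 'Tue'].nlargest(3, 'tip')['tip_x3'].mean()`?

30.0

add column tip_x3 = trips['tip'] * 3:
    day  tip driver  tip_x3
0   Wed   15    Amy      45
1   Tue   12    Ben      36
2   Tue    9    Tom      27
3   Wed   12   Nora      36
4   Wed   23   Lena      69
5   Wed   12    Pia      36
6   Wed   21    Amy      63
7   Tue    2    Max       6
8   Wed   14    Kai      42
9   Wed    7    Jon      21
10  Tue    9    Jon      27
11  Wed    2    Tom       6
filter rows where day == 'Tue':
    day  tip driver  tip_x3
1   Tue   12    Ben      36
2   Tue    9    Tom      27
7   Tue    2    Max       6
10  Tue    9    Jon      27
take 3 rows with largest tip:
    day  tip driver  tip_x3
1   Tue   12    Ben      36
2   Tue    9    Tom      27
10  Tue    9    Jon      27
Reading off the mean of column 'tip_x3', we get 30.0.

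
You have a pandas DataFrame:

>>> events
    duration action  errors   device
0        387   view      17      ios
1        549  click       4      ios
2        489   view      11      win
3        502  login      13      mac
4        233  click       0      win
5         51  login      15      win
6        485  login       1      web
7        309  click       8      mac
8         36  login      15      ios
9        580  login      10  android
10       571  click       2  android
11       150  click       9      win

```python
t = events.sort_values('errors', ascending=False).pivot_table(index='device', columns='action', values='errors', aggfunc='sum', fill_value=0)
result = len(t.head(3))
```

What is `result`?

3

sort by errors descending:
    duration action  errors   device
0        387   view      17      ios
5         51  login      15      win
8         36  login      15      ios
3        502  login      13      mac
2        489   view      11      win
9        580  login      10  android
11       150  click       9      win
7        309  click       8      mac
1        549  click       4      ios
10       571  click       2  android
6        485  login       1      web
4        233  click       0      win
pivot: rows=device, cols=action, sum(errors):
action   click  login  view
device                     
android      2     10     0
ios          4     15    17
mac          8     13     0
web          0      1     0
win          9     15    11
take first 3 rows:
action   click  login  view
device                     
android      2     10     0
ios          4     15    17
mac          8     13     0
Taking the number of rows gives 3.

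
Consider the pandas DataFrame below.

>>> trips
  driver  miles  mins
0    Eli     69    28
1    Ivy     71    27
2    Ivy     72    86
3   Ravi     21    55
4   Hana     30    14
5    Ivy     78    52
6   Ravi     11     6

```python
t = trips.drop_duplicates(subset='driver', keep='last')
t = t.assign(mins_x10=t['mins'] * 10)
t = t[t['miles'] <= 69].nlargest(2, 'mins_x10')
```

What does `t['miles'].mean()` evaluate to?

drop duplicate driver (keep=last):
  driver  miles  mins
0    Eli     69    28
4   Hana     30    14
5    Ivy     78    52
6   Ravi     11     6
add column mins_x10 = t['mins'] * 10:
  driver  miles  mins  mins_x10
0    Eli     69    28       280
4   Hana     30    14       140
5    Ivy     78    52       520
6   Ravi     11     6        60
filter rows where miles <= 69:
  driver  miles  mins  mins_x10
0    Eli     69    28       280
4   Hana     30    14       140
6   Ravi     11     6        60
take 2 rows with largest mins_x10:
  driver  miles  mins  mins_x10
0    Eli     69    28       280
4   Hana     30    14       140
Reading off the mean of column 'miles', we get 49.5.

49.5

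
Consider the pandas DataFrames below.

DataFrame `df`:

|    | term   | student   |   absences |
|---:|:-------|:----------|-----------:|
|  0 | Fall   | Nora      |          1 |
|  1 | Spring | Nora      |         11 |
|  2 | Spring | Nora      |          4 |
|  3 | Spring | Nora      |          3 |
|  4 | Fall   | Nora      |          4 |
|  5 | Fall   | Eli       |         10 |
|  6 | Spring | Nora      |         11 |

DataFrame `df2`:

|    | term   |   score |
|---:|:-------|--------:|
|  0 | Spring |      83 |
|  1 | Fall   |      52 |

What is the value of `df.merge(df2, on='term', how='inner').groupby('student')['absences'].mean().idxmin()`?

Nora

merge on 'term' (how='inner') → 7 rows:
     term student  absences  score
0    Fall    Nora         1     52
1  Spring    Nora        11     83
2  Spring    Nora         4     83
3  Spring    Nora         3     83
4    Fall    Nora         4     52
5    Fall     Eli        10     52
6  Spring    Nora        11     83
group by student, mean of absences:
student
Eli     10.000000
Nora     5.666667
Name: absences, dtype: float64
So idxmin() = Nora.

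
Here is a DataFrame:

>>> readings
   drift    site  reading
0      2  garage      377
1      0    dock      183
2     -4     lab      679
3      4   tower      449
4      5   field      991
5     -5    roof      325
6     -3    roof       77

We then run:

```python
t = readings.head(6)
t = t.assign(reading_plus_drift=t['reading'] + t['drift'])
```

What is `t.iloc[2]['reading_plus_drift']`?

take first 6 rows:
   drift    site  reading
0      2  garage      377
1      0    dock      183
2     -4     lab      679
3      4   tower      449
4      5   field      991
5     -5    roof      325
add column reading_plus_drift = t['reading'] + t['drift']:
   drift    site  reading  reading_plus_drift
0      2  garage      377                 379
1      0    dock      183                 183
2     -4     lab      679                 675
3      4   tower      449                 453
4      5   field      991                 996
5     -5    roof      325                 320
Hence 675.

675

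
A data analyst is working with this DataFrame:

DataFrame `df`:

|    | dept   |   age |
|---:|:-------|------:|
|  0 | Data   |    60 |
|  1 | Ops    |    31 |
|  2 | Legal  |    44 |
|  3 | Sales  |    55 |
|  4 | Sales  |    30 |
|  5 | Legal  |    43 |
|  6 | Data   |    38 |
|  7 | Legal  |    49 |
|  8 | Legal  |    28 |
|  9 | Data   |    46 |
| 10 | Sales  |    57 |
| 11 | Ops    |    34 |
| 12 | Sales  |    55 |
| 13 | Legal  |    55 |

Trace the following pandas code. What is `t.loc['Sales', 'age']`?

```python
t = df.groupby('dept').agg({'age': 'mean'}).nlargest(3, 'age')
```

49.25

group by dept, mean of age:
         age
dept        
Data   48.00
Legal  43.80
Ops    32.50
Sales  49.25
take 3 rows with largest age:
         age
dept        
Sales  49.25
Data   48.00
Legal  43.80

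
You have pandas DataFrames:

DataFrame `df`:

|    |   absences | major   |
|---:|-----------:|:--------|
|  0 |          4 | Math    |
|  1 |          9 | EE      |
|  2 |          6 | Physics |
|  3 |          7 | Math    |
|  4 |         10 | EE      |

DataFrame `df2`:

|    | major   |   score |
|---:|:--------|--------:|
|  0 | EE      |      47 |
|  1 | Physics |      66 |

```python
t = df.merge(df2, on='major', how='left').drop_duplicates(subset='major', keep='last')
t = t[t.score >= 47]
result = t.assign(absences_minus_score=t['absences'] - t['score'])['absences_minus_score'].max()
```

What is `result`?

-37.0

merge on 'major' (how='left') → 5 rows:
   absences    major  score
0         4     Math    NaN
1         9       EE   47.0
2         6  Physics   66.0
3         7     Math    NaN
4        10       EE   47.0
drop duplicate major (keep=last):
   absences    major  score
2         6  Physics   66.0
3         7     Math    NaN
4        10       EE   47.0
filter rows where score >= 47:
   absences    major  score
2         6  Physics   66.0
4        10       EE   47.0
add column absences_minus_score = t['absences'] - t['score']:
   absences    major  score  absences_minus_score
2         6  Physics   66.0                 -60.0
4        10       EE   47.0                 -37.0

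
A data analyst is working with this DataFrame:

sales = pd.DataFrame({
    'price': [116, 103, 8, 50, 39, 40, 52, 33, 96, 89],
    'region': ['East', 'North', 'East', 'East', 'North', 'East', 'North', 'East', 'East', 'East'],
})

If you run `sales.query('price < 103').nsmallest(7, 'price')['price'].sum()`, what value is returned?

311

filter rows where price < 103:
   price region
2      8   East
3     50   East
4     39  North
5     40   East
6     52  North
7     33   East
8     96   East
9     89   East
take 7 rows with smallest price:
   price region
2      8   East
7     33   East
4     39  North
5     40   East
3     50   East
6     52  North
9     89   East
Hence 311.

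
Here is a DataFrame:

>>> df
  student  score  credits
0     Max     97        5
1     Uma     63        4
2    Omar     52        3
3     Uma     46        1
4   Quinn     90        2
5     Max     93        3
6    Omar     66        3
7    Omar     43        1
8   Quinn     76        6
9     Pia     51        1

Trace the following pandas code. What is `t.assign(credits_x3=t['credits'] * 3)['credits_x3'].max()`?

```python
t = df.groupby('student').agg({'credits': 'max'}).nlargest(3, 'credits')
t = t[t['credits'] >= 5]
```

18

group by student, max of credits:
         credits
student         
Max            5
Omar           3
Pia            1
Quinn          6
Uma            4
take 3 rows with largest credits:
         credits
student         
Quinn          6
Max            5
Uma            4
filter rows where credits >= 5:
         credits
student         
Quinn          6
Max            5
add column credits_x3 = t['credits'] * 3:
         credits  credits_x3
student                     
Quinn          6          18
Max            5          15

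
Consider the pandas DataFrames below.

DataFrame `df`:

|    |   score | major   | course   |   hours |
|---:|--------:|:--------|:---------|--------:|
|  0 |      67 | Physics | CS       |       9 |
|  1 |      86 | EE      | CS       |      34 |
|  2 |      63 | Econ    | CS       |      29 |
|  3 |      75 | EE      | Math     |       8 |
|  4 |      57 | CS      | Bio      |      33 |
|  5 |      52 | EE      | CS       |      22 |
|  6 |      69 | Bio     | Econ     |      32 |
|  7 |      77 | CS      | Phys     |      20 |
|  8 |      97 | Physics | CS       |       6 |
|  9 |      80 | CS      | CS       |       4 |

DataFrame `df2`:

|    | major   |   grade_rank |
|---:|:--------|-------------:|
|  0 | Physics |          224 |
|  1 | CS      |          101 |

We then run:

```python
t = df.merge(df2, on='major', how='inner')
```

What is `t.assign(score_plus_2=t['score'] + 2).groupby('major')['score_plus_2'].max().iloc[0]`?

merge on 'major' (how='inner') → 5 rows:
   score    major course  hours  grade_rank
0     67  Physics     CS      9         224
1     57       CS    Bio     33         101
2     77       CS   Phys     20         101
3     97  Physics     CS      6         224
4     80       CS     CS      4         101
add column score_plus_2 = t['score'] + 2:
   score    major course  hours  grade_rank  score_plus_2
0     67  Physics     CS      9         224            69
1     57       CS    Bio     33         101            59
2     77       CS   Phys     20         101            79
3     97  Physics     CS      6         224            99
4     80       CS     CS      4         101            82
group by major, max of score_plus_2:
major
CS         82
Physics    99
Name: score_plus_2, dtype: int64
So iloc[0] = 82.

82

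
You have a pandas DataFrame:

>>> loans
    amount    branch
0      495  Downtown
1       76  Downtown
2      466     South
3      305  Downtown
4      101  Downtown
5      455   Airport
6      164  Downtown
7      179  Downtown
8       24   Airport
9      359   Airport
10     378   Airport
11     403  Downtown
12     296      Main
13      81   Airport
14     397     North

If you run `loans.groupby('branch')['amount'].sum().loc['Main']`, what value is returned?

296

group by branch, sum of amount:
branch
Airport     1297
Downtown    1723
Main         296
North        397
South        466
Name: amount, dtype: int64
value at index 'Main' → 296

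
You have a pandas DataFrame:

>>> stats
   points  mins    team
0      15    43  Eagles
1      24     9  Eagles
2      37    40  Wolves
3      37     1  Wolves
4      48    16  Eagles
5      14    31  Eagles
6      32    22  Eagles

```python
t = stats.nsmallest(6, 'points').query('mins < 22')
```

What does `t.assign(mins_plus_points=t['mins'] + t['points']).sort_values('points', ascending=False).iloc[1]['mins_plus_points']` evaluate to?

take 6 rows with smallest points:
   points  mins    team
5      14    31  Eagles
0      15    43  Eagles
1      24     9  Eagles
6      32    22  Eagles
2      37    40  Wolves
3      37     1  Wolves
filter rows where mins < 22:
   points  mins    team
1      24     9  Eagles
3      37     1  Wolves
add column mins_plus_points = t['mins'] + t['points']:
   points  mins    team  mins_plus_points
1      24     9  Eagles                33
3      37     1  Wolves                38
sort by points descending:
   points  mins    team  mins_plus_points
3      37     1  Wolves                38
1      24     9  Eagles                33

33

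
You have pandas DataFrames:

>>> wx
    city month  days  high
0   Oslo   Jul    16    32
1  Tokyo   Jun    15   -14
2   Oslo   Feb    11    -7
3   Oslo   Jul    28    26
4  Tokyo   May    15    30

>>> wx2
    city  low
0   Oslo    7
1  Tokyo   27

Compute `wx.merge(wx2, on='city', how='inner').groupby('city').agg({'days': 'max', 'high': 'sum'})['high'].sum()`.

67

merge on 'city' (how='inner') → 5 rows:
    city month  days  high  low
0   Oslo   Jul    16    32    7
1  Tokyo   Jun    15   -14   27
2   Oslo   Feb    11    -7    7
3   Oslo   Jul    28    26    7
4  Tokyo   May    15    30   27
group by city: max(days), sum(high):
       days  high
city             
Oslo     28    51
Tokyo    15    16
Finally, sum of column 'high' = 67.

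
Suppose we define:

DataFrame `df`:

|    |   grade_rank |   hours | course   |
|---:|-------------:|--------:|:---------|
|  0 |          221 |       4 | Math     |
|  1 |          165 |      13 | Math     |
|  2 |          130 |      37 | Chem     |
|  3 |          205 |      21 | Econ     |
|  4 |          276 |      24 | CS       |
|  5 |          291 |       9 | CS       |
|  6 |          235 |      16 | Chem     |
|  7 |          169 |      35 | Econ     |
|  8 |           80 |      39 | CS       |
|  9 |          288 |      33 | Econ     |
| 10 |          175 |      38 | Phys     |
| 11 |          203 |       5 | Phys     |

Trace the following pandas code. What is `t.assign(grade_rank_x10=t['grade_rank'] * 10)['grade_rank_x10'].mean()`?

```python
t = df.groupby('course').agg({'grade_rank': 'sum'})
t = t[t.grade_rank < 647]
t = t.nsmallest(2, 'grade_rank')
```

3715.0

group by course, sum of grade_rank:
        grade_rank
course            
CS             647
Chem           365
Econ           662
Math           386
Phys           378
filter rows where grade_rank < 647:
        grade_rank
course            
Chem           365
Math           386
Phys           378
take 2 rows with smallest grade_rank:
        grade_rank
course            
Chem           365
Phys           378
add column grade_rank_x10 = t['grade_rank'] * 10:
        grade_rank  grade_rank_x10
course                            
Chem           365            3650
Phys           378            3780
So mean() = 3715.0.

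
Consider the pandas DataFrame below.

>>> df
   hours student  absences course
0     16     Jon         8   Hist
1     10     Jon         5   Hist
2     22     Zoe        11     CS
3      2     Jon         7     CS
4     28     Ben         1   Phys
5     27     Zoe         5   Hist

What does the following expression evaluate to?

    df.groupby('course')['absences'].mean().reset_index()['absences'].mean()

group by course, mean of absences:
course
CS      9.0
Hist    6.0
Phys    1.0
Name: absences, dtype: float64
reset_index():
  course  absences
0     CS       9.0
1   Hist       6.0
2   Phys       1.0

5.33333333333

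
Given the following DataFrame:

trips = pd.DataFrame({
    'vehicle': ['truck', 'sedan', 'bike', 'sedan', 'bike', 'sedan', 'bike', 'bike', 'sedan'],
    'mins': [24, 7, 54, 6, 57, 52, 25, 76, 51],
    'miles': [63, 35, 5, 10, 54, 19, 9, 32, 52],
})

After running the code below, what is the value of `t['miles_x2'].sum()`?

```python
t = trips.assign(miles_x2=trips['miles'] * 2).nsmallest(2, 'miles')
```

add column miles_x2 = trips['miles'] * 2:
  vehicle  mins  miles  miles_x2
0   truck    24     63       126
1   sedan     7     35        70
2    bike    54      5        10
3   sedan     6     10        20
4    bike    57     54       108
5   sedan    52     19        38
6    bike    25      9        18
7    bike    76     32        64
8   sedan    51     52       104
take 2 rows with smallest miles:
  vehicle  mins  miles  miles_x2
2    bike    54      5        10
6    bike    25      9        18
Hence 28.

28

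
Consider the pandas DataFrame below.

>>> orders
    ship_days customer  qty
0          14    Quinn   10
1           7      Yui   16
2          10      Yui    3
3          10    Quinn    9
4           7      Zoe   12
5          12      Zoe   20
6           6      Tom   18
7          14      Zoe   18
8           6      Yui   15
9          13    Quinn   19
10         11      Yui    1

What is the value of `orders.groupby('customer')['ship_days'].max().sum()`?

group by customer, max of ship_days:
customer
Quinn    14
Tom       6
Yui      11
Zoe      14
Name: ship_days, dtype: int64
Reading off the sum of the resulting series, we get 45.

45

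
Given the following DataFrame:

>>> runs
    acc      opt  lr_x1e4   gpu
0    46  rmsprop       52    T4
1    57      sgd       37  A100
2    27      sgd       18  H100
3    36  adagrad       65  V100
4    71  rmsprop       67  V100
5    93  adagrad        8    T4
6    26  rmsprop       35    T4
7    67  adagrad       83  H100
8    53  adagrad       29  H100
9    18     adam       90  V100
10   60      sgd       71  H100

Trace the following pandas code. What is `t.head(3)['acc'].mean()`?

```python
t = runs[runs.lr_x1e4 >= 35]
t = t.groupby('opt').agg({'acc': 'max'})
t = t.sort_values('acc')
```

filter rows where lr_x1e4 >= 35:
    acc      opt  lr_x1e4   gpu
0    46  rmsprop       52    T4
1    57      sgd       37  A100
3    36  adagrad       65  V100
4    71  rmsprop       67  V100
6    26  rmsprop       35    T4
7    67  adagrad       83  H100
9    18     adam       90  V100
10   60      sgd       71  H100
group by opt, max of acc:
         acc
opt         
adagrad   67
adam      18
rmsprop   71
sgd       60
sort by acc:
         acc
opt         
adam      18
sgd       60
adagrad   67
rmsprop   71
take first 3 rows:
         acc
opt         
adam      18
sgd       60
adagrad   67
Hence 48.3333333333.

48.3333333333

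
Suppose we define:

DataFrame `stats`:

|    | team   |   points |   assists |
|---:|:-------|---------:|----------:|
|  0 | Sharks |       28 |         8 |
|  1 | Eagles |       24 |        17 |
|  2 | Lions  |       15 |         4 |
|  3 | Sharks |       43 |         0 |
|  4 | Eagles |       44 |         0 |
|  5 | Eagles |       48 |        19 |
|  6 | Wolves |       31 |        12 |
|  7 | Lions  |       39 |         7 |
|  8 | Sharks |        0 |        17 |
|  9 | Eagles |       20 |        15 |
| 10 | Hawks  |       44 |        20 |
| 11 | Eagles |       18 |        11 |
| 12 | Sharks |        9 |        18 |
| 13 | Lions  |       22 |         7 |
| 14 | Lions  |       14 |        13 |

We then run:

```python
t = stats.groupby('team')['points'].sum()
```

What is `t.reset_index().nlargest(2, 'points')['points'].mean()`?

group by team, sum of points:
team
Eagles    154
Hawks      44
Lions      90
Sharks     80
Wolves     31
Name: points, dtype: int64
reset_index():
     team  points
0  Eagles     154
1   Hawks      44
2   Lions      90
3  Sharks      80
4  Wolves      31
take 2 rows with largest points:
     team  points
0  Eagles     154
2   Lions      90
Finally, mean of column 'points' = 122.0.

122.0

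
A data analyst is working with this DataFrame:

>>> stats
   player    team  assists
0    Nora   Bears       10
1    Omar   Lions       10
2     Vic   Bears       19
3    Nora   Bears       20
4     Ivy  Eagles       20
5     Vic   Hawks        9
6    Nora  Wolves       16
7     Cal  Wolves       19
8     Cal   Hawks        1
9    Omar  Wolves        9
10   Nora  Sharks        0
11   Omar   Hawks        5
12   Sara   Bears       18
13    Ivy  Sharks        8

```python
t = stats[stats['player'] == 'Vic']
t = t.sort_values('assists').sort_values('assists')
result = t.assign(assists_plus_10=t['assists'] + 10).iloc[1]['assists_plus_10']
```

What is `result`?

filter rows where player == 'Vic':
  player   team  assists
2    Vic  Bears       19
5    Vic  Hawks        9
sort by assists:
  player   team  assists
5    Vic  Hawks        9
2    Vic  Bears       19
sort by assists:
  player   team  assists
5    Vic  Hawks        9
2    Vic  Bears       19
add column assists_plus_10 = t['assists'] + 10:
  player   team  assists  assists_plus_10
5    Vic  Hawks        9               19
2    Vic  Bears       19               29
Reading off the value at position 1, column 'assists_plus_10', we get 29.

29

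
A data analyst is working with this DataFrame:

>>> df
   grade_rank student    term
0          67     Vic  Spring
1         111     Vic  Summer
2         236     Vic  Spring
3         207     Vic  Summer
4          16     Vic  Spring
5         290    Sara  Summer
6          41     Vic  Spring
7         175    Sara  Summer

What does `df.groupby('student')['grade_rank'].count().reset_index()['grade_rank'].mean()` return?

4.0

group by student, count of grade_rank:
student
Sara    2
Vic     6
Name: grade_rank, dtype: int64
reset_index():
  student  grade_rank
0    Sara           2
1     Vic           6
So mean() = 4.0.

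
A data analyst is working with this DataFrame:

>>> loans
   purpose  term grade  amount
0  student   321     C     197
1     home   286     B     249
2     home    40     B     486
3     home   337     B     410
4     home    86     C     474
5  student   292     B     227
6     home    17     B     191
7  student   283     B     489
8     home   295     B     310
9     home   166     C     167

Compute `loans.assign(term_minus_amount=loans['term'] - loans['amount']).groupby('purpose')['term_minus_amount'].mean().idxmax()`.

student

add column term_minus_amount = loans['term'] - loans['amount']:
   purpose  term grade  amount  term_minus_amount
0  student   321     C     197                124
1     home   286     B     249                 37
2     home    40     B     486               -446
3     home   337     B     410                -73
4     home    86     C     474               -388
5  student   292     B     227                 65
6     home    17     B     191               -174
7  student   283     B     489               -206
8     home   295     B     310                -15
9     home   166     C     167                 -1
group by purpose, mean of term_minus_amount:
purpose
home      -151.428571
student     -5.666667
Name: term_minus_amount, dtype: float64
Reading off the label with the largest value, we get student.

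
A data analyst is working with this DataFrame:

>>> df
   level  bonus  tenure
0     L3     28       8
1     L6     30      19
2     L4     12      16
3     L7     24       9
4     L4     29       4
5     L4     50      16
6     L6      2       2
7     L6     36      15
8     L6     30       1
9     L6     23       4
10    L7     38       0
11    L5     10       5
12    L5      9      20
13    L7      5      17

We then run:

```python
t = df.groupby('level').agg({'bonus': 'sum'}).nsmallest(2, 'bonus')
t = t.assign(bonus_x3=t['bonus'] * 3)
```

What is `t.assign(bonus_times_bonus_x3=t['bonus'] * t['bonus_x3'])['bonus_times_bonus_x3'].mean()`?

1717.5

group by level, sum of bonus:
       bonus
level       
L3        28
L4        91
L5        19
L6       121
L7        67
take 2 rows with smallest bonus:
       bonus
level       
L5        19
L3        28
add column bonus_x3 = t['bonus'] * 3:
       bonus  bonus_x3
level                 
L5        19        57
L3        28        84
add column bonus_times_bonus_x3 = t['bonus'] * t['bonus_x3']:
       bonus  bonus_x3  bonus_times_bonus_x3
level                                       
L5        19        57                  1083
L3        28        84                  2352
Then the mean of column 'bonus_times_bonus_x3': 1717.5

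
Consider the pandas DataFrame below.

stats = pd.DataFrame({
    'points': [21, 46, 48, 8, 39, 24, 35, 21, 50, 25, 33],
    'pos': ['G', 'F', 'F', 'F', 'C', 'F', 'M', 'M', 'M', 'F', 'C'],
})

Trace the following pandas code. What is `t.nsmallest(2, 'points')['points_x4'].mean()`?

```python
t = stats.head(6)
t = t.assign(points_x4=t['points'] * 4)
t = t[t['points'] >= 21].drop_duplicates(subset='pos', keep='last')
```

take first 6 rows:
   points pos
0      21   G
1      46   F
2      48   F
3       8   F
4      39   C
5      24   F
add column points_x4 = t['points'] * 4:
   points pos  points_x4
0      21   G         84
1      46   F        184
2      48   F        192
3       8   F         32
4      39   C        156
5      24   F         96
filter rows where points >= 21:
   points pos  points_x4
0      21   G         84
1      46   F        184
2      48   F        192
4      39   C        156
5      24   F         96
drop duplicate pos (keep=last):
   points pos  points_x4
0      21   G         84
4      39   C        156
5      24   F         96
take 2 rows with smallest points:
   points pos  points_x4
0      21   G         84
5      24   F         96
Hence 90.0.

90.0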